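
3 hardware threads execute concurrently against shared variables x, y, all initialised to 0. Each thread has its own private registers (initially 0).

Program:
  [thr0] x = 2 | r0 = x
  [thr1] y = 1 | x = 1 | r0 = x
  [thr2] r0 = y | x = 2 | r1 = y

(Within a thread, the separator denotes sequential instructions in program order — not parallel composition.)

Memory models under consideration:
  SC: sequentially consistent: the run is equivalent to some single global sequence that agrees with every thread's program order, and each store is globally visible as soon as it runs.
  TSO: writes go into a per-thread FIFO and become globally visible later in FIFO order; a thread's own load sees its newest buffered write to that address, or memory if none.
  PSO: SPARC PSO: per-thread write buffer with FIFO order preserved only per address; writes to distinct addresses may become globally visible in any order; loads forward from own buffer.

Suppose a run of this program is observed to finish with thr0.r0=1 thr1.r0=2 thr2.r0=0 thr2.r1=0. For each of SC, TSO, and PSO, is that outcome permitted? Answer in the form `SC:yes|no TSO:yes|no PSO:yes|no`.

SC:no TSO:yes PSO:yes

outcome vector order: (thr0.r0,thr1.r0,thr2.r0,thr2.r1)
under SC → 1100 1101 1111 1201 1211 2100 2101 2111 2200 2201 2211
under TSO → 1100 1101 1111 1200 1201 1211 2100 2101 2111 2200 2201 2211
under PSO → 1100 1101 1111 1200 1201 1211 2100 2101 2111 2200 2201 2211
target 1200 ∈ {TSO,PSO}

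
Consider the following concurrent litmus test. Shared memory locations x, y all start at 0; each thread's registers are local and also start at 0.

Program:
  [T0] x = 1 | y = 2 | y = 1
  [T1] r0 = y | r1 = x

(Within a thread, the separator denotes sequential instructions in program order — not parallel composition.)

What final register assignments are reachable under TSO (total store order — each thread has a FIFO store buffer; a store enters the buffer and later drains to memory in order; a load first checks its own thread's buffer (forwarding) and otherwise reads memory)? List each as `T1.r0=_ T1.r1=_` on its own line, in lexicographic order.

outcome vector order: (T1.r0,T1.r1)
|TSO outcomes| = 4

T1.r0=0 T1.r1=0
T1.r0=0 T1.r1=1
T1.r0=1 T1.r1=1
T1.r0=2 T1.r1=1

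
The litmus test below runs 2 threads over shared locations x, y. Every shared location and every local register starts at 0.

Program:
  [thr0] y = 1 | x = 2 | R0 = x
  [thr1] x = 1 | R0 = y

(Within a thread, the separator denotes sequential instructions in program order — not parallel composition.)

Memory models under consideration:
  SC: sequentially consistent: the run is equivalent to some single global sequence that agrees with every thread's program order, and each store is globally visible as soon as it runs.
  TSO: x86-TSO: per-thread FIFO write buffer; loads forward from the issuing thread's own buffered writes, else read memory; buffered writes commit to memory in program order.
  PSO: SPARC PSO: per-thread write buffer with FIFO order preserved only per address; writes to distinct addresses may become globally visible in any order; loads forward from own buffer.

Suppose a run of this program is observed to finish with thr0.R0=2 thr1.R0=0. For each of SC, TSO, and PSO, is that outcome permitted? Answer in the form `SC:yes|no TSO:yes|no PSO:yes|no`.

outcome vector order: (thr0.R0,thr1.R0)
[SC] allowed = {<1 1>, <2 0>, <2 1>}
[TSO] allowed = {<1 0>, <1 1>, <2 0>, <2 1>}
[PSO] allowed = {<1 0>, <1 1>, <2 0>, <2 1>}
target <2 0> ∈ {SC,TSO,PSO}

SC:yes TSO:yes PSO:yes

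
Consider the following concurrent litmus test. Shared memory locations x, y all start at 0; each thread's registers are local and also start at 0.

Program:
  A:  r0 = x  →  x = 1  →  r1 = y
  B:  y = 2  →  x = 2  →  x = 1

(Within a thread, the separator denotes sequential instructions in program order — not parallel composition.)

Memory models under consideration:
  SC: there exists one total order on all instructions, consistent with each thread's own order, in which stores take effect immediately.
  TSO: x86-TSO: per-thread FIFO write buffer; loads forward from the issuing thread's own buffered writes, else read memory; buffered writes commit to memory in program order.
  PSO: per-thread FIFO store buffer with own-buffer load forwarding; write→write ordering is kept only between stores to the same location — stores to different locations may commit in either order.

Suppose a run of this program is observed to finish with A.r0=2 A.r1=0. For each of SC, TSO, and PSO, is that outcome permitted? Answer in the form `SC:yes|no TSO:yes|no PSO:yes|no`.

SC:no TSO:no PSO:yes

outcome vector order: (A.r0,A.r1)
SC (4): 00 02 12 22
TSO (4): 00 02 12 22
PSO (6): 00 02 10 12 20 22
target 20 ∈ {PSO}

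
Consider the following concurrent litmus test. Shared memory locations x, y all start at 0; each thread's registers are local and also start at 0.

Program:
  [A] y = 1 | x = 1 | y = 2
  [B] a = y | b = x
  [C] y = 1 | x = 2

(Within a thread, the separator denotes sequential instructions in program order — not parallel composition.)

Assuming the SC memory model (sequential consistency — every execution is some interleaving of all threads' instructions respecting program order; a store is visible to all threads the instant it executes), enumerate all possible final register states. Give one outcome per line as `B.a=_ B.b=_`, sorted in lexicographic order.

outcome vector order: (B.a,B.b)
|SC outcomes| = 8

B.a=0 B.b=0
B.a=0 B.b=1
B.a=0 B.b=2
B.a=1 B.b=0
B.a=1 B.b=1
B.a=1 B.b=2
B.a=2 B.b=1
B.a=2 B.b=2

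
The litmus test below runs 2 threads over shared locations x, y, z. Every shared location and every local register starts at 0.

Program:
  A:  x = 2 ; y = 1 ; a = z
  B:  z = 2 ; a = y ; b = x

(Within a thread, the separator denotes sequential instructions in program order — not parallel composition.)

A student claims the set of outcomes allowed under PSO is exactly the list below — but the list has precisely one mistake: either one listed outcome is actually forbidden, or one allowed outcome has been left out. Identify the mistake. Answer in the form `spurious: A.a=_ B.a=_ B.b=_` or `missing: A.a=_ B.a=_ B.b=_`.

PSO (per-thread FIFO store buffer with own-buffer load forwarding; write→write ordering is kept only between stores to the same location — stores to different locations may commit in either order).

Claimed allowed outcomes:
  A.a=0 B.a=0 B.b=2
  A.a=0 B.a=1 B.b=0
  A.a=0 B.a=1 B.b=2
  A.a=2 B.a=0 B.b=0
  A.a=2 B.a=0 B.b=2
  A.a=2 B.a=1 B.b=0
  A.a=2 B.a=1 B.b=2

missing: A.a=0 B.a=0 B.b=0

outcome vector order: (A.a,B.a,B.b)
[PSO] allowed = {<0 0 0>, <0 0 2>, <0 1 0>, <0 1 2>, <2 0 0>, <2 0 2>, <2 1 0>, <2 1 2>}
PSO∖claimed = {<0 0 0>}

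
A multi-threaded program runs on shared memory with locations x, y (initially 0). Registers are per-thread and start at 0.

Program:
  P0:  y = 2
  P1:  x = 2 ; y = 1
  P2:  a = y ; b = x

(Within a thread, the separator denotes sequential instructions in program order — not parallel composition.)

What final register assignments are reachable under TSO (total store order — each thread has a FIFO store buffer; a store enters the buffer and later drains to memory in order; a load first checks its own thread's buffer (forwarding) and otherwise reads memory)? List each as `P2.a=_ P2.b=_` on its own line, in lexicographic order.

outcome vector order: (P2.a,P2.b)
|TSO outcomes| = 5

P2.a=0 P2.b=0
P2.a=0 P2.b=2
P2.a=1 P2.b=2
P2.a=2 P2.b=0
P2.a=2 P2.b=2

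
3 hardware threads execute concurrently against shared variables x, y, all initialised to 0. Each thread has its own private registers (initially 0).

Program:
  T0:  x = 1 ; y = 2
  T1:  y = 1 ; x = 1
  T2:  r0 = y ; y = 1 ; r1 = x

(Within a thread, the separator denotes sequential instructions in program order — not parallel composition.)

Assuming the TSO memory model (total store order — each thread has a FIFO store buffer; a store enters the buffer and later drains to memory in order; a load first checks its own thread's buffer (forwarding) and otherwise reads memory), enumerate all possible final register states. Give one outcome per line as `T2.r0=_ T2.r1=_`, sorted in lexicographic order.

T2.r0=0 T2.r1=0
T2.r0=0 T2.r1=1
T2.r0=1 T2.r1=0
T2.r0=1 T2.r1=1
T2.r0=2 T2.r1=1

outcome vector order: (T2.r0,T2.r1)
|TSO outcomes| = 5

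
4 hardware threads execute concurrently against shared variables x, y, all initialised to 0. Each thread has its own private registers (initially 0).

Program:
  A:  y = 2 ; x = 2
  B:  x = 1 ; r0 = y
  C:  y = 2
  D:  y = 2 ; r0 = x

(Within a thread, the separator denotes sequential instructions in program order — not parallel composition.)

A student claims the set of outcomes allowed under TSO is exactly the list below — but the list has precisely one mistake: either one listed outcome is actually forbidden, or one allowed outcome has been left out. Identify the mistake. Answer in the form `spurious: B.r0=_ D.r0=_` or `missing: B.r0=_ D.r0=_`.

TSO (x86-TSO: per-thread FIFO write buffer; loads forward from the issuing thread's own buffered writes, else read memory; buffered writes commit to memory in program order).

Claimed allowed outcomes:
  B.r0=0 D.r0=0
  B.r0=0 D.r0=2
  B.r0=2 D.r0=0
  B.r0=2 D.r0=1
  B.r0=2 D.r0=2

missing: B.r0=0 D.r0=1

outcome vector order: (B.r0,D.r0)
TSO: 6 outcomes — {(0,0); (0,1); (0,2); (2,0); (2,1); (2,2)}
TSO∖claimed = {(0,1)}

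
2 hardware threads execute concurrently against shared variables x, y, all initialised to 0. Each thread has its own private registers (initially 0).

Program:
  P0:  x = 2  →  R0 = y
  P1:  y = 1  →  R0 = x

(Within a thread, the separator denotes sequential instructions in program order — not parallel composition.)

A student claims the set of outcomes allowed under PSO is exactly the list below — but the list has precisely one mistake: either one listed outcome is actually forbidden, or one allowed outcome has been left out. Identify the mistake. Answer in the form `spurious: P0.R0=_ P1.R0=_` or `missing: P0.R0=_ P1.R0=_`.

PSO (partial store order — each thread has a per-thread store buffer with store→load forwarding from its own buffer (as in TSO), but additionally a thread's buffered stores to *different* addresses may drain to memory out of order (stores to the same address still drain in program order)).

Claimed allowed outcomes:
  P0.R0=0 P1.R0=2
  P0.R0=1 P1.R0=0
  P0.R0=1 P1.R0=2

missing: P0.R0=0 P1.R0=0

outcome vector order: (P0.R0,P1.R0)
PSO (4): 00 02 10 12
PSO∖claimed = {00}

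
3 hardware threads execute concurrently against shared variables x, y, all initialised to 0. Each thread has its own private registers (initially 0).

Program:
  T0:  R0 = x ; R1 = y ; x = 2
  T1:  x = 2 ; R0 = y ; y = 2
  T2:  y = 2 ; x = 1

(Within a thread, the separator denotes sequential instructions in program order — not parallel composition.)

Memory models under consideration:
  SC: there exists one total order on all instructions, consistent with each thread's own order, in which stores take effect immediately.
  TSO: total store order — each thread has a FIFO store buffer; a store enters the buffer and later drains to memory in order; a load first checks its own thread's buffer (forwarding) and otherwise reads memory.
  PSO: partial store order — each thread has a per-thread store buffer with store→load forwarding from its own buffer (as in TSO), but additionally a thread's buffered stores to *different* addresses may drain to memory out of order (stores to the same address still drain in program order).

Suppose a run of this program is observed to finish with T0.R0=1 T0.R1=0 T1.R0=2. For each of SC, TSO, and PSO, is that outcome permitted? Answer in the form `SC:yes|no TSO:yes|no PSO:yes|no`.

SC:no TSO:no PSO:yes

outcome vector order: (T0.R0,T0.R1,T1.R0)
[SC] allowed = {<0 0 0>, <0 0 2>, <0 2 0>, <0 2 2>, <1 2 0>, <1 2 2>, <2 0 0>, <2 0 2>, <2 2 0>, <2 2 2>}
[TSO] allowed = {<0 0 0>, <0 0 2>, <0 2 0>, <0 2 2>, <1 2 0>, <1 2 2>, <2 0 0>, <2 0 2>, <2 2 0>, <2 2 2>}
[PSO] allowed = {<0 0 0>, <0 0 2>, <0 2 0>, <0 2 2>, <1 0 0>, <1 0 2>, <1 2 0>, <1 2 2>, <2 0 0>, <2 0 2>, <2 2 0>, <2 2 2>}
target <1 0 2> ∈ {PSO}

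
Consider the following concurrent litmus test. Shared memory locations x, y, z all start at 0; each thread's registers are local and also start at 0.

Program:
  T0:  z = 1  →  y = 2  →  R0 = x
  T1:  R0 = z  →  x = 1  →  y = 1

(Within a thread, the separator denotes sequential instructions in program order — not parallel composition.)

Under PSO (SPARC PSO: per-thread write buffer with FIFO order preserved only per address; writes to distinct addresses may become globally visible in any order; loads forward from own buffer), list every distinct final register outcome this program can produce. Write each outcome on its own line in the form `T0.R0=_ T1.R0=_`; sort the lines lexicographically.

T0.R0=0 T1.R0=0
T0.R0=0 T1.R0=1
T0.R0=1 T1.R0=0
T0.R0=1 T1.R0=1

outcome vector order: (T0.R0,T1.R0)
|PSO outcomes| = 4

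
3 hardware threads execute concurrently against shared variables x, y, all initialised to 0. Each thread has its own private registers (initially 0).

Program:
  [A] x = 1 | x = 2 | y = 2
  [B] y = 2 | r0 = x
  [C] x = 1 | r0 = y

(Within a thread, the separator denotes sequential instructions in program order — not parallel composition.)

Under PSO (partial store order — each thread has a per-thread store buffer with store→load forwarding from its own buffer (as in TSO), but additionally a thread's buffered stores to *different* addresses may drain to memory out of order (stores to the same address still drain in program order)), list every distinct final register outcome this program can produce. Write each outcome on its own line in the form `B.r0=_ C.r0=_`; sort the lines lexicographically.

B.r0=0 C.r0=0
B.r0=0 C.r0=2
B.r0=1 C.r0=0
B.r0=1 C.r0=2
B.r0=2 C.r0=0
B.r0=2 C.r0=2

outcome vector order: (B.r0,C.r0)
|PSO outcomes| = 6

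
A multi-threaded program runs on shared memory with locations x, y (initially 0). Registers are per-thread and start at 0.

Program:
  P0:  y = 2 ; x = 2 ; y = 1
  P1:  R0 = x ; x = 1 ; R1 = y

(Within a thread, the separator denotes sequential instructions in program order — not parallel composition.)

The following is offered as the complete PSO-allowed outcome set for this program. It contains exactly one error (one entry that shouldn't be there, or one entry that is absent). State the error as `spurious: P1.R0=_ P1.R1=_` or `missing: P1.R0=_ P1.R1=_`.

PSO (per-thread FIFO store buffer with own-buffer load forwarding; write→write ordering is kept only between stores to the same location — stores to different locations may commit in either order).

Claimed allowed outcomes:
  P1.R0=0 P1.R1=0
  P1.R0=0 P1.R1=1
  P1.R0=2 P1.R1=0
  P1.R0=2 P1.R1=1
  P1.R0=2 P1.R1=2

missing: P1.R0=0 P1.R1=2

outcome vector order: (P1.R0,P1.R1)
[PSO] allowed = {00; 01; 02; 20; 21; 22}
PSO∖claimed = {02}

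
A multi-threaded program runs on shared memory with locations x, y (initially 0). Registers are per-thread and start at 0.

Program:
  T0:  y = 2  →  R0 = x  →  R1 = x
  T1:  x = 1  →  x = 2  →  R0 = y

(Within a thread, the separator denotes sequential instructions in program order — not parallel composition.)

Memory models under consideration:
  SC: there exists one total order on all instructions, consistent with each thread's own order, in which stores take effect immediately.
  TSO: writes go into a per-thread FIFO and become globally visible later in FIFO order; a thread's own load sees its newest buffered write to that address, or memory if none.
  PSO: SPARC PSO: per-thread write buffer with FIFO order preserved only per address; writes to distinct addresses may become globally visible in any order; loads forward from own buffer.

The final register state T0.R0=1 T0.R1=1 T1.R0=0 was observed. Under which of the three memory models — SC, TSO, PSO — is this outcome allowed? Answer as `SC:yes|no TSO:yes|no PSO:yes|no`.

outcome vector order: (T0.R0,T0.R1,T1.R0)
[SC] allowed = {<0 0 2>; <0 1 2>; <0 2 2>; <1 1 2>; <1 2 2>; <2 2 0>; <2 2 2>}
[TSO] allowed = {<0 0 0>; <0 0 2>; <0 1 0>; <0 1 2>; <0 2 0>; <0 2 2>; <1 1 0>; <1 1 2>; <1 2 0>; <1 2 2>; <2 2 0>; <2 2 2>}
[PSO] allowed = {<0 0 0>; <0 0 2>; <0 1 0>; <0 1 2>; <0 2 0>; <0 2 2>; <1 1 0>; <1 1 2>; <1 2 0>; <1 2 2>; <2 2 0>; <2 2 2>}
target <1 1 0> ∈ {TSO,PSO}

SC:no TSO:yes PSO:yes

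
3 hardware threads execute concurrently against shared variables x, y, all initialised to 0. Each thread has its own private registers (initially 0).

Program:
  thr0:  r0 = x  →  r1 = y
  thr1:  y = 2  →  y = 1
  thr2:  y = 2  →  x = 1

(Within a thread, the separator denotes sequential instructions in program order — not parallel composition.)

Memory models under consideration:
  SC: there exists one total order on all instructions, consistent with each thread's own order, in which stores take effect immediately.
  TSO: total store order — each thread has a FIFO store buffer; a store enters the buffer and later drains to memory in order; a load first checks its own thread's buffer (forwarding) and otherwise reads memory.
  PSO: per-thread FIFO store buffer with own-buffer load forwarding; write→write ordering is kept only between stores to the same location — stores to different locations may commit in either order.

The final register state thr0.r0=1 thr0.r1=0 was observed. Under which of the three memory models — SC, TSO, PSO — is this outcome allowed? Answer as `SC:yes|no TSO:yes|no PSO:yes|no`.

SC:no TSO:no PSO:yes

outcome vector order: (thr0.r0,thr0.r1)
[SC] allowed = {<0 0>, <0 1>, <0 2>, <1 1>, <1 2>}
[TSO] allowed = {<0 0>, <0 1>, <0 2>, <1 1>, <1 2>}
[PSO] allowed = {<0 0>, <0 1>, <0 2>, <1 0>, <1 1>, <1 2>}
target <1 0> ∈ {PSO}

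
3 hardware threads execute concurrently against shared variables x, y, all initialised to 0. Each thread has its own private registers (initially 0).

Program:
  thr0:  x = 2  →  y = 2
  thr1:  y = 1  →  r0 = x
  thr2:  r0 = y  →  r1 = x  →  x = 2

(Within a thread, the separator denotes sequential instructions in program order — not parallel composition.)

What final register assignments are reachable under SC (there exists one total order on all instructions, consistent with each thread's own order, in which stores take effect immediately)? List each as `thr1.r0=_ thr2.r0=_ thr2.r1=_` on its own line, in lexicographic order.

outcome vector order: (thr1.r0,thr2.r0,thr2.r1)
|SC outcomes| = 10

thr1.r0=0 thr2.r0=0 thr2.r1=0
thr1.r0=0 thr2.r0=0 thr2.r1=2
thr1.r0=0 thr2.r0=1 thr2.r1=0
thr1.r0=0 thr2.r0=1 thr2.r1=2
thr1.r0=0 thr2.r0=2 thr2.r1=2
thr1.r0=2 thr2.r0=0 thr2.r1=0
thr1.r0=2 thr2.r0=0 thr2.r1=2
thr1.r0=2 thr2.r0=1 thr2.r1=0
thr1.r0=2 thr2.r0=1 thr2.r1=2
thr1.r0=2 thr2.r0=2 thr2.r1=2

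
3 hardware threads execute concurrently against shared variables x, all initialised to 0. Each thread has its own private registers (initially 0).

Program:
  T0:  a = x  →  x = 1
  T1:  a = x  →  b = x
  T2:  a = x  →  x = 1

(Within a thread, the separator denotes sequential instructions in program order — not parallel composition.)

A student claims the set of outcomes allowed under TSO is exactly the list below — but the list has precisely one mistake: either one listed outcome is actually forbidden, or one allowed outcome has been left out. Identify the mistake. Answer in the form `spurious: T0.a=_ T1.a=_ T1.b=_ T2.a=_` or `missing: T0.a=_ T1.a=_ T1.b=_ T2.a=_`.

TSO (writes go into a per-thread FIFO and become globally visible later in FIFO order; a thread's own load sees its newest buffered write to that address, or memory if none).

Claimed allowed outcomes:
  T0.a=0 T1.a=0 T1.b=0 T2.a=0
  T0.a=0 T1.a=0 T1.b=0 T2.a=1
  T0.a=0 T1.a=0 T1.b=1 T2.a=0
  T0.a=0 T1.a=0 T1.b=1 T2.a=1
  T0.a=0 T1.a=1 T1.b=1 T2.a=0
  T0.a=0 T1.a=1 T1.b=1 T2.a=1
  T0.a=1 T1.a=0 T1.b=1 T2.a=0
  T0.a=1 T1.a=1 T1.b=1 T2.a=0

outcome vector order: (T0.a,T1.a,T1.b,T2.a)
TSO: 9 outcomes — {(0,0,0,0); (0,0,0,1); (0,0,1,0); (0,0,1,1); (0,1,1,0); (0,1,1,1); (1,0,0,0); (1,0,1,0); (1,1,1,0)}
TSO∖claimed = {(1,0,0,0)}

missing: T0.a=1 T1.a=0 T1.b=0 T2.a=0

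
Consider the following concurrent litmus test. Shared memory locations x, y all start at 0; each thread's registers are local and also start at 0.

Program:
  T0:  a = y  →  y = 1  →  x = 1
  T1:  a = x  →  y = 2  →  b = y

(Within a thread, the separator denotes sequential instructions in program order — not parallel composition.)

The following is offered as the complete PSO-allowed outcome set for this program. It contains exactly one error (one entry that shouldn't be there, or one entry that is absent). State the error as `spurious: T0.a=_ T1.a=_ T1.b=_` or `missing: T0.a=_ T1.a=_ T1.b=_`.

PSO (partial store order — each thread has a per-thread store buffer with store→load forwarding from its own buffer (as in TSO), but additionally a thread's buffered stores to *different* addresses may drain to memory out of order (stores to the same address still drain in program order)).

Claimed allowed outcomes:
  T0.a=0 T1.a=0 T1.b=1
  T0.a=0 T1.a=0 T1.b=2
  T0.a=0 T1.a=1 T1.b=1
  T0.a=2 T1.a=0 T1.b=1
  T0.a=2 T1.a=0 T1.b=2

outcome vector order: (T0.a,T1.a,T1.b)
PSO: 6 outcomes — {001, 002, 011, 012, 201, 202}
PSO∖claimed = {012}

missing: T0.a=0 T1.a=1 T1.b=2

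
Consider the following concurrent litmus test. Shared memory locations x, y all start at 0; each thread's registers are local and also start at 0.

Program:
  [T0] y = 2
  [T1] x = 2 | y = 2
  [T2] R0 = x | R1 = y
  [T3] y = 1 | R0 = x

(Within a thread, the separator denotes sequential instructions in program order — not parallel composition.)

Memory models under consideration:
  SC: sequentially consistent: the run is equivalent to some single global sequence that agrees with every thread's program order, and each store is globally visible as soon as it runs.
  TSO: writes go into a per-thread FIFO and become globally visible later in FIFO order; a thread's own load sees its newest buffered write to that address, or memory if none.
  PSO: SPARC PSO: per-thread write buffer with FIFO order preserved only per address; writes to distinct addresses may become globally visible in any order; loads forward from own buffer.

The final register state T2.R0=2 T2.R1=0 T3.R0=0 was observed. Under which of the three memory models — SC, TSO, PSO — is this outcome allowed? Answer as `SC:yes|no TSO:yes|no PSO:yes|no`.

outcome vector order: (T2.R0,T2.R1,T3.R0)
SC: 11 outcomes — {(0,0,0) (0,0,2) (0,1,0) (0,1,2) (0,2,0) (0,2,2) (2,0,2) (2,1,0) (2,1,2) (2,2,0) (2,2,2)}
TSO: 12 outcomes — {(0,0,0) (0,0,2) (0,1,0) (0,1,2) (0,2,0) (0,2,2) (2,0,0) (2,0,2) (2,1,0) (2,1,2) (2,2,0) (2,2,2)}
PSO: 12 outcomes — {(0,0,0) (0,0,2) (0,1,0) (0,1,2) (0,2,0) (0,2,2) (2,0,0) (2,0,2) (2,1,0) (2,1,2) (2,2,0) (2,2,2)}
target (2,0,0) ∈ {TSO,PSO}

SC:no TSO:yes PSO:yes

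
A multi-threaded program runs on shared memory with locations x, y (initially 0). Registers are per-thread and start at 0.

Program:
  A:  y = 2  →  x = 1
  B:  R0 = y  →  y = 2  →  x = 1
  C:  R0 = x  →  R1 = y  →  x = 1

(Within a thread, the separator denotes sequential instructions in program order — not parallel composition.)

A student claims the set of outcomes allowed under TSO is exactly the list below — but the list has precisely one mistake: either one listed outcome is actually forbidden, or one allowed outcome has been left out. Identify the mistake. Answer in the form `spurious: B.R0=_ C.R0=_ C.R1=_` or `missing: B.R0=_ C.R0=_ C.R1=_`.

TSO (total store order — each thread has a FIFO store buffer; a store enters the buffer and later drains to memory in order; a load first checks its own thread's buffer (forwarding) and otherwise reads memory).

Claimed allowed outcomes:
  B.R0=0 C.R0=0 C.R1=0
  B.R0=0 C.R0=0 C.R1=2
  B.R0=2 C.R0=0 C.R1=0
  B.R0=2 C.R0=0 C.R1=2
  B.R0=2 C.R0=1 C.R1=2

missing: B.R0=0 C.R0=1 C.R1=2

outcome vector order: (B.R0,C.R0,C.R1)
under TSO → <0 0 0> <0 0 2> <0 1 2> <2 0 0> <2 0 2> <2 1 2>
TSO∖claimed = {<0 1 2>}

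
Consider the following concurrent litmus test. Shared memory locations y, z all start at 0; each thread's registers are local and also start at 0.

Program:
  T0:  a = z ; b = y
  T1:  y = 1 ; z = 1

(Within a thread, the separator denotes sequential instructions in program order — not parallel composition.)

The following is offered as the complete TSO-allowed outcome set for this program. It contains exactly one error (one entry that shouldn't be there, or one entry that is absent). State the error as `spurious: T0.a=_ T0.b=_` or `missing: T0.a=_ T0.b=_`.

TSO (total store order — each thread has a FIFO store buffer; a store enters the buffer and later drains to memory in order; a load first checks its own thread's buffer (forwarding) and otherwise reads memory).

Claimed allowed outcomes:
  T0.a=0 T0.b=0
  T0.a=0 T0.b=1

outcome vector order: (T0.a,T0.b)
[TSO] allowed = {(0,0); (0,1); (1,1)}
TSO∖claimed = {(1,1)}

missing: T0.a=1 T0.b=1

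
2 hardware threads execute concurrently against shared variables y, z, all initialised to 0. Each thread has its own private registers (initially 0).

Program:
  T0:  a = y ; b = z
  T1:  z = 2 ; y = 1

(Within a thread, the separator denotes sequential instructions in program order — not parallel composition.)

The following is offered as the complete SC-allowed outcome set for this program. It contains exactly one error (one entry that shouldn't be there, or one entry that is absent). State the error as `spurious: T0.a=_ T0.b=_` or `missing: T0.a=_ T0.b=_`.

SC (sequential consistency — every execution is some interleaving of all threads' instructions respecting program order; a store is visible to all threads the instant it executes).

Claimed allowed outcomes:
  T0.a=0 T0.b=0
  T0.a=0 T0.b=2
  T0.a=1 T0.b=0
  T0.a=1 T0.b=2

spurious: T0.a=1 T0.b=0

outcome vector order: (T0.a,T0.b)
under SC → <0 0>; <0 2>; <1 2>
claimed∖SC = {<1 0>}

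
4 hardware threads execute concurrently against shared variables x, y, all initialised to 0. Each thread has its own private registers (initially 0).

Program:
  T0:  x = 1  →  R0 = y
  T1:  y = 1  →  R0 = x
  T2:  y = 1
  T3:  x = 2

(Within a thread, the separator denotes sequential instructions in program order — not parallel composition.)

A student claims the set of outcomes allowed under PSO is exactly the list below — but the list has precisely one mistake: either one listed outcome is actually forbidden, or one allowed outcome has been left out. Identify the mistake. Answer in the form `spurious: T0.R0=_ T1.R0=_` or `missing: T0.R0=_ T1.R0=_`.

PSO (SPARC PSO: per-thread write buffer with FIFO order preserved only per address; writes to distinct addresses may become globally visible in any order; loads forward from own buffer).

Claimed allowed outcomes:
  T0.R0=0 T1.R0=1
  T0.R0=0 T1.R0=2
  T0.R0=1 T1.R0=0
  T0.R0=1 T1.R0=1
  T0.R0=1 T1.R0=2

missing: T0.R0=0 T1.R0=0

outcome vector order: (T0.R0,T1.R0)
PSO (6): (0,0); (0,1); (0,2); (1,0); (1,1); (1,2)
PSO∖claimed = {(0,0)}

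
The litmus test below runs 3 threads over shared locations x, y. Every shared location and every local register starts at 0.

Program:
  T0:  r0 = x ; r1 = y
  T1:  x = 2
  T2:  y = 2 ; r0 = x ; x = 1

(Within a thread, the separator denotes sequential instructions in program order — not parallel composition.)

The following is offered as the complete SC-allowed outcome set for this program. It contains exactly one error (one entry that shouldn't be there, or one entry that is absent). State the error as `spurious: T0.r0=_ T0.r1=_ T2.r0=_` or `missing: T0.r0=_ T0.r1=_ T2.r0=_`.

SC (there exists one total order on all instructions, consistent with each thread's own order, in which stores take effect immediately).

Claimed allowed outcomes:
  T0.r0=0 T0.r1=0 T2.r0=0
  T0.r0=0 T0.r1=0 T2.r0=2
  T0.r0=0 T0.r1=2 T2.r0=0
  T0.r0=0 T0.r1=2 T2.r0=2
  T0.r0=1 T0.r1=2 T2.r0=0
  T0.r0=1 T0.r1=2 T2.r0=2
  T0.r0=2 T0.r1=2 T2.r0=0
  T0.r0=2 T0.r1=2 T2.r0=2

missing: T0.r0=2 T0.r1=0 T2.r0=2

outcome vector order: (T0.r0,T0.r1,T2.r0)
under SC → <0 0 0>; <0 0 2>; <0 2 0>; <0 2 2>; <1 2 0>; <1 2 2>; <2 0 2>; <2 2 0>; <2 2 2>
SC∖claimed = {<2 0 2>}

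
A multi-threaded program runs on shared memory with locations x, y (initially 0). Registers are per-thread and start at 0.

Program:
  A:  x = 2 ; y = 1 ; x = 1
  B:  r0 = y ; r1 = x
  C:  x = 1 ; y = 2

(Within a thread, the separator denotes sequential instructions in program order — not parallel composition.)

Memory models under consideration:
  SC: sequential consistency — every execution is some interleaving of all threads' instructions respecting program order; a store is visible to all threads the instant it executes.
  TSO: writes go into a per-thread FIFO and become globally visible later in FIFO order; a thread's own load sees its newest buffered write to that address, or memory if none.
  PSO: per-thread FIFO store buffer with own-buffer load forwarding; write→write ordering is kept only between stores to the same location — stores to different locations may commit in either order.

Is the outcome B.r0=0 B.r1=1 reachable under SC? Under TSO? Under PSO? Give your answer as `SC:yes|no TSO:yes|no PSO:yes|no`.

outcome vector order: (B.r0,B.r1)
under SC → 00; 01; 02; 11; 12; 21; 22
under TSO → 00; 01; 02; 11; 12; 21; 22
under PSO → 00; 01; 02; 10; 11; 12; 20; 21; 22
target 01 ∈ {SC,TSO,PSO}

SC:yes TSO:yes PSO:yes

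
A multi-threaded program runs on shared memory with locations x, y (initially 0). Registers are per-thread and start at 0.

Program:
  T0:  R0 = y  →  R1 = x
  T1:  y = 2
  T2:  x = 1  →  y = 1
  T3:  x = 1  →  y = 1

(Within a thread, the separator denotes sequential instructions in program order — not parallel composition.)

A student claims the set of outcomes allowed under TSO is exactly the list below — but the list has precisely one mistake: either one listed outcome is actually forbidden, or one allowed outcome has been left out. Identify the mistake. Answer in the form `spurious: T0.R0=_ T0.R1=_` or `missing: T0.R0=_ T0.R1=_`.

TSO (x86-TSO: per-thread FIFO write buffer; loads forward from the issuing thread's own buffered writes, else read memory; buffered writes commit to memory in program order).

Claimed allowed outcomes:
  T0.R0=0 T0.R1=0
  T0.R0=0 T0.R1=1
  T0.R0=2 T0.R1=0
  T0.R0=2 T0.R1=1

missing: T0.R0=1 T0.R1=1

outcome vector order: (T0.R0,T0.R1)
[TSO] allowed = {0/0 0/1 1/1 2/0 2/1}
TSO∖claimed = {1/1}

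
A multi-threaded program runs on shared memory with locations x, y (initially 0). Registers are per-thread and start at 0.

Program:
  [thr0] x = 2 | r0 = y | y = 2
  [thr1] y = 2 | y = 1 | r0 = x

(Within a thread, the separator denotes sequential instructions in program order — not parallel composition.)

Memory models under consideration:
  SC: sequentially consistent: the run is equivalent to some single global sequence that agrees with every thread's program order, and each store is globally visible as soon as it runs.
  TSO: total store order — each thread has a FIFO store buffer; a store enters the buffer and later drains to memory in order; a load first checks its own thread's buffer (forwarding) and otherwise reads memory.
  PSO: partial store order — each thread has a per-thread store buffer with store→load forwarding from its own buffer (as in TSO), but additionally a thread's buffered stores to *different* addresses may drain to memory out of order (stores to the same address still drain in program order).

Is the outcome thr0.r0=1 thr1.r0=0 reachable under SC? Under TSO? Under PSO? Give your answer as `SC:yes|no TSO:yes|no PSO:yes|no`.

SC:yes TSO:yes PSO:yes

outcome vector order: (thr0.r0,thr1.r0)
under SC → 02 10 12 22
under TSO → 00 02 10 12 20 22
under PSO → 00 02 10 12 20 22
target 10 ∈ {SC,TSO,PSO}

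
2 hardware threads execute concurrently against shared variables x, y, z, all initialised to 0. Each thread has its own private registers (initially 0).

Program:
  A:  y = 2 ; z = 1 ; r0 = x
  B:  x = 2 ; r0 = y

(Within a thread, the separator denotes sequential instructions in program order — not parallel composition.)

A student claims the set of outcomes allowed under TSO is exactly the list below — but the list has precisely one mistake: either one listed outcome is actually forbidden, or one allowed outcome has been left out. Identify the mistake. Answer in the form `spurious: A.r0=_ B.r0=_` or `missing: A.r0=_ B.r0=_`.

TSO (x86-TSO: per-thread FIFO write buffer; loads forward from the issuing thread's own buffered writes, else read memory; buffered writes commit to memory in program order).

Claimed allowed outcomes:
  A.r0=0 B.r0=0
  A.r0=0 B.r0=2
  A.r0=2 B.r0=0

missing: A.r0=2 B.r0=2

outcome vector order: (A.r0,B.r0)
TSO: 4 outcomes — {00, 02, 20, 22}
TSO∖claimed = {22}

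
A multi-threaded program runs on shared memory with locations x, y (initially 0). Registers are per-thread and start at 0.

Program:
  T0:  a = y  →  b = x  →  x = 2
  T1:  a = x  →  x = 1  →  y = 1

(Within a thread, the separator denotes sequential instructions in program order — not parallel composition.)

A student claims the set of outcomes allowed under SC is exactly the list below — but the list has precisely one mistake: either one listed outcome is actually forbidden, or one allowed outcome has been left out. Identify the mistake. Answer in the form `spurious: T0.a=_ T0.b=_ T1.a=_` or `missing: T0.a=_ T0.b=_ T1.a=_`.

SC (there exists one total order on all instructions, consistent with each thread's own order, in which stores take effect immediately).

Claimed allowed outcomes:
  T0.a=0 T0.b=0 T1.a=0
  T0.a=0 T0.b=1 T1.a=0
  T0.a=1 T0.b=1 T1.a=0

missing: T0.a=0 T0.b=0 T1.a=2

outcome vector order: (T0.a,T0.b,T1.a)
SC (4): <0 0 0> <0 0 2> <0 1 0> <1 1 0>
SC∖claimed = {<0 0 2>}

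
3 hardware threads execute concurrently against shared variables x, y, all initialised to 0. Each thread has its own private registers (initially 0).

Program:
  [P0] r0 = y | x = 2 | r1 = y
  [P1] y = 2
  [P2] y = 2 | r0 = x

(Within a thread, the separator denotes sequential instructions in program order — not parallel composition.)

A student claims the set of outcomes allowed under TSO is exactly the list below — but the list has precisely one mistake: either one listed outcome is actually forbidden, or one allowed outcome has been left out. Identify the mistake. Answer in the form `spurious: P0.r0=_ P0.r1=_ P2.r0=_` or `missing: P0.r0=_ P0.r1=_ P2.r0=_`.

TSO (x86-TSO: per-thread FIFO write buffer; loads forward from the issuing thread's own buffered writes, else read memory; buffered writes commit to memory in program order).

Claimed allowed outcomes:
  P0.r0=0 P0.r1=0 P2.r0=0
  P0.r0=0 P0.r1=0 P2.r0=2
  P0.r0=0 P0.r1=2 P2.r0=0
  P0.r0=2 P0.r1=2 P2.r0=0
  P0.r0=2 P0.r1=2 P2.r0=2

outcome vector order: (P0.r0,P0.r1,P2.r0)
TSO: 6 outcomes — {000; 002; 020; 022; 220; 222}
TSO∖claimed = {022}

missing: P0.r0=0 P0.r1=2 P2.r0=2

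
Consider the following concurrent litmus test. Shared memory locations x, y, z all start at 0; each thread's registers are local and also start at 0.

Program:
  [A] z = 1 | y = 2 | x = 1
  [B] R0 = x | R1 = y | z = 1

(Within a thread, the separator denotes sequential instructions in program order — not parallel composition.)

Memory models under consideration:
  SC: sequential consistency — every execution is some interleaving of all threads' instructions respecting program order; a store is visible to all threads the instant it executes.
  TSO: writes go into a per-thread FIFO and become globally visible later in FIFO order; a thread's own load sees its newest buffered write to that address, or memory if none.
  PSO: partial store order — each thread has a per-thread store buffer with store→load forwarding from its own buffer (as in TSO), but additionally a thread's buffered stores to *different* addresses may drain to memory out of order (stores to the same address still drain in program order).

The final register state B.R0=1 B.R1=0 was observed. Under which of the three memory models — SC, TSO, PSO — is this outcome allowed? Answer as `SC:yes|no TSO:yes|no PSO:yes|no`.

SC:no TSO:no PSO:yes

outcome vector order: (B.R0,B.R1)
[SC] allowed = {<0 0>; <0 2>; <1 2>}
[TSO] allowed = {<0 0>; <0 2>; <1 2>}
[PSO] allowed = {<0 0>; <0 2>; <1 0>; <1 2>}
target <1 0> ∈ {PSO}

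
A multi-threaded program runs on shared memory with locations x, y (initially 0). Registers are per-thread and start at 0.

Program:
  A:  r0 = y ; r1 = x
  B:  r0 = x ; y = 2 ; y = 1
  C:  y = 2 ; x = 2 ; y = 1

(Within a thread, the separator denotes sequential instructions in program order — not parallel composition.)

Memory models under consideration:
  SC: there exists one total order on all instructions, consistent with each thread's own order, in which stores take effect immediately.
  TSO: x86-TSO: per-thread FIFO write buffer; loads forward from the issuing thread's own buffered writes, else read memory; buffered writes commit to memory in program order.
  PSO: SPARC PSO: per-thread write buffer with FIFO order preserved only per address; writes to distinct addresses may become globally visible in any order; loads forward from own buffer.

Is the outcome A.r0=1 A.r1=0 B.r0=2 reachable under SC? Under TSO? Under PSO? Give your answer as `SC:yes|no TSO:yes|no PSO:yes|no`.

outcome vector order: (A.r0,A.r1,B.r0)
under SC → (0,0,0), (0,0,2), (0,2,0), (0,2,2), (1,0,0), (1,2,0), (1,2,2), (2,0,0), (2,0,2), (2,2,0), (2,2,2)
under TSO → (0,0,0), (0,0,2), (0,2,0), (0,2,2), (1,0,0), (1,2,0), (1,2,2), (2,0,0), (2,0,2), (2,2,0), (2,2,2)
under PSO → (0,0,0), (0,0,2), (0,2,0), (0,2,2), (1,0,0), (1,0,2), (1,2,0), (1,2,2), (2,0,0), (2,0,2), (2,2,0), (2,2,2)
target (1,0,2) ∈ {PSO}

SC:no TSO:no PSO:yes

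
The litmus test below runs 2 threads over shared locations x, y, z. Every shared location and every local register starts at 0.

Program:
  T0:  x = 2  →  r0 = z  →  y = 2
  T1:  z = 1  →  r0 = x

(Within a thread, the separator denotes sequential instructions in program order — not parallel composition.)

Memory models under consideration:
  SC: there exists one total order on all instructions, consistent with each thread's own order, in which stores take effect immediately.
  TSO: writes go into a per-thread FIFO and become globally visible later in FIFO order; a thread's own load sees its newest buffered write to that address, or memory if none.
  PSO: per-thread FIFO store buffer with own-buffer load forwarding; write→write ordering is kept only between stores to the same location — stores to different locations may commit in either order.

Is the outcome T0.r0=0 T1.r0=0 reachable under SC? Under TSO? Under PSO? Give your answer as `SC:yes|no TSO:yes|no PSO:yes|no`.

SC:no TSO:yes PSO:yes

outcome vector order: (T0.r0,T1.r0)
[SC] allowed = {02 10 12}
[TSO] allowed = {00 02 10 12}
[PSO] allowed = {00 02 10 12}
target 00 ∈ {TSO,PSO}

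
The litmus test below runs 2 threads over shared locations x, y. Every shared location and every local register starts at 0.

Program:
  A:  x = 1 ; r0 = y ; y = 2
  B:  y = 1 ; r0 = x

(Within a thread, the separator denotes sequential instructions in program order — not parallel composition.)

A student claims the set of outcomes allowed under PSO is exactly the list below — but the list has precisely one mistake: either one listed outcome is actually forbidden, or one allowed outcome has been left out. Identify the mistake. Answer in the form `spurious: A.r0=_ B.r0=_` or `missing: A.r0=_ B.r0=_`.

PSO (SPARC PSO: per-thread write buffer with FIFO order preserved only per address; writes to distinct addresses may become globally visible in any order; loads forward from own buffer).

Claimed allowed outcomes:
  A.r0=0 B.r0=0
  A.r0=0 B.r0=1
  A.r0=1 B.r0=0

outcome vector order: (A.r0,B.r0)
PSO: 4 outcomes — {0/0, 0/1, 1/0, 1/1}
PSO∖claimed = {1/1}

missing: A.r0=1 B.r0=1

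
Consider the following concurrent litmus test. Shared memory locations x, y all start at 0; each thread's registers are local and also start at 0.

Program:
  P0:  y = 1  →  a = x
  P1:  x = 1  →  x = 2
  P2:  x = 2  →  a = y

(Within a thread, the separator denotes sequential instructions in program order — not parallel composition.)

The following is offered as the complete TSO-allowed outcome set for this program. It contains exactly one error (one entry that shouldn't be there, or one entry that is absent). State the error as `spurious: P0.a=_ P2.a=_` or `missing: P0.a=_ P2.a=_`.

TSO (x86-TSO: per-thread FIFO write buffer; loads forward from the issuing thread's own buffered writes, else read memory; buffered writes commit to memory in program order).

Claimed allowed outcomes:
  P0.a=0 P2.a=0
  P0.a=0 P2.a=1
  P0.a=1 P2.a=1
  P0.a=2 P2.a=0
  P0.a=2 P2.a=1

missing: P0.a=1 P2.a=0

outcome vector order: (P0.a,P2.a)
TSO (6): 0/0, 0/1, 1/0, 1/1, 2/0, 2/1
TSO∖claimed = {1/0}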